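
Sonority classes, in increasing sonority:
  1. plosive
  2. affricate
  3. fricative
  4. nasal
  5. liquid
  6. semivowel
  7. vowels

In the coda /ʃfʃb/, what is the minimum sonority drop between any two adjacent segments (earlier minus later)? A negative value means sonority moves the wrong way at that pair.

/ʃ/: fricative = 3.
/f/: fricative = 3.
/ʃ/: fricative = 3.
/b/: plosive = 1.
/ʃ/→/f/: change +0.
/f/→/ʃ/: change +0.
/ʃ/→/b/: change +2.
Minimum = 0.

0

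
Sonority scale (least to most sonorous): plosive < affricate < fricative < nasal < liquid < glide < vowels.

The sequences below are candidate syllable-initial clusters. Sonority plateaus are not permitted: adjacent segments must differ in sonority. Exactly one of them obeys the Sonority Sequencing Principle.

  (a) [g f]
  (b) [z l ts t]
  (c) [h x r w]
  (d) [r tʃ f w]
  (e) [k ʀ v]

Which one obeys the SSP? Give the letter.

a

(a) 1-3 → obeys
(b) 3-5-2-1 → violates
(c) 3-3-5-6 → violates
(d) 5-2-3-6 → violates
(e) 1-5-3 → violates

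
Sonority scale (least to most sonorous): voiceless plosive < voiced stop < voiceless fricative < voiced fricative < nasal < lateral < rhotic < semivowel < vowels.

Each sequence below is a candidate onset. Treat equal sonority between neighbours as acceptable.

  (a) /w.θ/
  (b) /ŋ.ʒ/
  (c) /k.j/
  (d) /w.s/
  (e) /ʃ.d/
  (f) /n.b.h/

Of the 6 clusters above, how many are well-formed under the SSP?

(a) /w.θ/: profile 8-3 — violates.
(b) /ŋ.ʒ/: profile 5-4 — violates.
(c) /k.j/: profile 1-8 — obeys.
(d) /w.s/: profile 8-3 — violates.
(e) /ʃ.d/: profile 3-2 — violates.
(f) /n.b.h/: profile 5-2-3 — violates.

1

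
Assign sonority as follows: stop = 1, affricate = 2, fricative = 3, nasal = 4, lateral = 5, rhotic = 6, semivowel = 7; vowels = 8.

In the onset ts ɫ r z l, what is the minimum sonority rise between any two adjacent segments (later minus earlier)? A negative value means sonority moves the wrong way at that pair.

/ts/ is an affricate (sonority 2).
/ɫ/ is a lateral (sonority 5).
/r/ is a rhotic (sonority 6).
/z/ is a fricative (sonority 3).
/l/ is a lateral (sonority 5).
/ts/→/ɫ/: change +3.
/ɫ/→/r/: change +1.
/r/→/z/: change -3.
/z/→/l/: change +2.
Minimum = -3.

-3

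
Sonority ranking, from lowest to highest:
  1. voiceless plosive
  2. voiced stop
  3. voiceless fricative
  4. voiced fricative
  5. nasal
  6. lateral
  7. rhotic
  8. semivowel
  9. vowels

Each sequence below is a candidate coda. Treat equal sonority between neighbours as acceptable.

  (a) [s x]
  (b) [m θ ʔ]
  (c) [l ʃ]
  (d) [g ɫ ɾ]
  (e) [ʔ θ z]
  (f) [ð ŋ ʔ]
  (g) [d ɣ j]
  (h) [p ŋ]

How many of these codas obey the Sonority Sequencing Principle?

3

(a) sonority 3-3: well-formed.
(b) sonority 5-3-1: well-formed.
(c) sonority 6-3: well-formed.
(d) sonority 2-6-7: ill-formed.
(e) sonority 1-3-4: ill-formed.
(f) sonority 4-5-1: ill-formed.
(g) sonority 2-4-8: ill-formed.
(h) sonority 1-5: ill-formed.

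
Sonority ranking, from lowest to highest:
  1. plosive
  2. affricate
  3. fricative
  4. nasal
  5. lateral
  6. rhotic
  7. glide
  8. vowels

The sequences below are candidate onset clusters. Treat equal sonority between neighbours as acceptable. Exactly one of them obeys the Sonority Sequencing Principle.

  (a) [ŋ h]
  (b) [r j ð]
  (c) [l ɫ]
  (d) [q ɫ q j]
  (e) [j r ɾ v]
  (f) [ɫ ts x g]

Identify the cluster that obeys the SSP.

c

(a) 4-3 → violates
(b) 6-7-3 → violates
(c) 5-5 → obeys
(d) 1-5-1-7 → violates
(e) 7-6-6-3 → violates
(f) 5-2-3-1 → violates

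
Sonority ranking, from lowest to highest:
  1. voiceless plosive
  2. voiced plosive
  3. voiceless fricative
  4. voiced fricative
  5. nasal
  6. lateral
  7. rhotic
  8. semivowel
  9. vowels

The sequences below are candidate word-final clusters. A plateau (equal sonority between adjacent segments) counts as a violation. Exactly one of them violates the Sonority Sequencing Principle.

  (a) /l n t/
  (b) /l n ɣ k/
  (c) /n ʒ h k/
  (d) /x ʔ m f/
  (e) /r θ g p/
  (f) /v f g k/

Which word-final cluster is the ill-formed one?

(a) sonority 6-5-1: well-formed.
(b) sonority 6-5-4-1: well-formed.
(c) sonority 5-4-3-1: well-formed.
(d) sonority 3-1-5-3: ill-formed.
(e) sonority 7-3-2-1: well-formed.
(f) sonority 4-3-2-1: well-formed.

d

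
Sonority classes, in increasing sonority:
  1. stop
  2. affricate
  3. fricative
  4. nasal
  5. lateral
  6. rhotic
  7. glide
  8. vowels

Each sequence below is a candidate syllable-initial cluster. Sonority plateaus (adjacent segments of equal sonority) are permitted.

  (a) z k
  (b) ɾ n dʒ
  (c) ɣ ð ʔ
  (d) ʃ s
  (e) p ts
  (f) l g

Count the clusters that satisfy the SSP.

2

(a) 3-1 → violates
(b) 6-4-2 → violates
(c) 3-3-1 → violates
(d) 3-3 → obeys
(e) 1-2 → obeys
(f) 5-1 → violates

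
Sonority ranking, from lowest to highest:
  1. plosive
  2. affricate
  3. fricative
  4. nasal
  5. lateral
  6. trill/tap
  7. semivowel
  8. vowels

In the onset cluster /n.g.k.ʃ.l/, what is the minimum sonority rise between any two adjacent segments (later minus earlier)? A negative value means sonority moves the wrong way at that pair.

/n/ is a nasal (sonority 4).
/g/ is a plosive (sonority 1).
/k/ is a plosive (sonority 1).
/ʃ/ is a fricative (sonority 3).
/l/ is a lateral (sonority 5).
/n/→/g/: change -3.
/g/→/k/: change +0.
/k/→/ʃ/: change +2.
/ʃ/→/l/: change +2.
Minimum = -3.

-3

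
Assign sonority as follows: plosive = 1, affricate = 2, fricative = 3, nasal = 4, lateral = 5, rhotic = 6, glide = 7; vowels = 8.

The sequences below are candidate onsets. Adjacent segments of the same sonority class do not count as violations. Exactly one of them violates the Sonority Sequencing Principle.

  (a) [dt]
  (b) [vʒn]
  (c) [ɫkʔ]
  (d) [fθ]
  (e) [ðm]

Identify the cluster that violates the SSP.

(a) [dt]: profile 1-1 — obeys.
(b) [vʒn]: profile 3-3-4 — obeys.
(c) [ɫkʔ]: profile 5-1-1 — violates.
(d) [fθ]: profile 3-3 — obeys.
(e) [ðm]: profile 3-4 — obeys.

c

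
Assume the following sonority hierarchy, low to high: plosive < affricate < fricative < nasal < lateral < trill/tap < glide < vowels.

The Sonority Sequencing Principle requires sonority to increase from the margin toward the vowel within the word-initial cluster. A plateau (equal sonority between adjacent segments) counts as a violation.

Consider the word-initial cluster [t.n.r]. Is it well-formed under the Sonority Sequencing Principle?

/t/ is a plosive (sonority 1).
/n/ is a nasal (sonority 4).
/r/ is a trill/tap (sonority 6).
The profile 1-4-6 strictly rises, so the word-initial cluster satisfies the SSP.

yes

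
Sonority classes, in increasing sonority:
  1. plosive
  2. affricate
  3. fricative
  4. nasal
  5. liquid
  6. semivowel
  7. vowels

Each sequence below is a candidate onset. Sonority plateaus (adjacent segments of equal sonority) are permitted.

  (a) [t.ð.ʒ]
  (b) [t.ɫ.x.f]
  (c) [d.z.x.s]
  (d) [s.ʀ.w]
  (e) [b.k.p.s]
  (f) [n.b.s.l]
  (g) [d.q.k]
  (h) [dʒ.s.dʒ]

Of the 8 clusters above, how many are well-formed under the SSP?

(a) [t.ð.ʒ]: profile 1-3-3 — obeys.
(b) [t.ɫ.x.f]: profile 1-5-3-3 — violates.
(c) [d.z.x.s]: profile 1-3-3-3 — obeys.
(d) [s.ʀ.w]: profile 3-5-6 — obeys.
(e) [b.k.p.s]: profile 1-1-1-3 — obeys.
(f) [n.b.s.l]: profile 4-1-3-5 — violates.
(g) [d.q.k]: profile 1-1-1 — obeys.
(h) [dʒ.s.dʒ]: profile 2-3-2 — violates.

5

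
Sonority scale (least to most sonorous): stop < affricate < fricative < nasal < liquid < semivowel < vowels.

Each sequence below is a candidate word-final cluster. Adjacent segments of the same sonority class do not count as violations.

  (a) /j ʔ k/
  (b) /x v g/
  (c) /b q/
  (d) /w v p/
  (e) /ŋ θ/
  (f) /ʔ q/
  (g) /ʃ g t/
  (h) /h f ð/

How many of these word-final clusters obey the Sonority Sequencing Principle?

(a) /j ʔ k/: profile 6-1-1 — obeys.
(b) /x v g/: profile 3-3-1 — obeys.
(c) /b q/: profile 1-1 — obeys.
(d) /w v p/: profile 6-3-1 — obeys.
(e) /ŋ θ/: profile 4-3 — obeys.
(f) /ʔ q/: profile 1-1 — obeys.
(g) /ʃ g t/: profile 3-1-1 — obeys.
(h) /h f ð/: profile 3-3-3 — obeys.

8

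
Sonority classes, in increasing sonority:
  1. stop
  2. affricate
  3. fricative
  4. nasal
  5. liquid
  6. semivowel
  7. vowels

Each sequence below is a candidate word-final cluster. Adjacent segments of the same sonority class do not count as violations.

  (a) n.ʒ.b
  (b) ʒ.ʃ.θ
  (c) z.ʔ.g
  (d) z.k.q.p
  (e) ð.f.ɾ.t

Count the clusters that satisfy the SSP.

4

(a) n.ʒ.b: profile 4-3-1 — obeys.
(b) ʒ.ʃ.θ: profile 3-3-3 — obeys.
(c) z.ʔ.g: profile 3-1-1 — obeys.
(d) z.k.q.p: profile 3-1-1-1 — obeys.
(e) ð.f.ɾ.t: profile 3-3-5-1 — violates.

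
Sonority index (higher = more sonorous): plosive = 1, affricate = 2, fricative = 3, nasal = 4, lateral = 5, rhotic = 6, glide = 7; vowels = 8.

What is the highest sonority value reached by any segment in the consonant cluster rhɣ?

/r/: rhotic = 6.
/h/: fricative = 3.
/ɣ/: fricative = 3.
The maximum is 6.

6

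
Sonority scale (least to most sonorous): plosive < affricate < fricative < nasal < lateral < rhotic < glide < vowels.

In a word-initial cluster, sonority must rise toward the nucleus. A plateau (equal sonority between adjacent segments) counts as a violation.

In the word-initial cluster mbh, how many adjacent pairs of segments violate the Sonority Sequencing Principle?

/m/ — nasal, sonority 4.
/b/ — plosive, sonority 1.
/h/ — fricative, sonority 3.
/m/→/b/: 4→1 (does not rise) — violation.
/b/→/h/: 1→3 (rises) — ok.

1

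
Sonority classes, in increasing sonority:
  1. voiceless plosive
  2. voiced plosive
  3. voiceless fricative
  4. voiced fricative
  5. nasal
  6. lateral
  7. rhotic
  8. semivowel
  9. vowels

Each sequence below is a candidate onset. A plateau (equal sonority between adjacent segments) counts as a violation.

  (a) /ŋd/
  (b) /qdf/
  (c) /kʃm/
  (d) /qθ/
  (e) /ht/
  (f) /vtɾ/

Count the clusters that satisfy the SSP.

(a) 5-2 → violates
(b) 1-2-3 → obeys
(c) 1-3-5 → obeys
(d) 1-3 → obeys
(e) 3-1 → violates
(f) 4-1-7 → violates

3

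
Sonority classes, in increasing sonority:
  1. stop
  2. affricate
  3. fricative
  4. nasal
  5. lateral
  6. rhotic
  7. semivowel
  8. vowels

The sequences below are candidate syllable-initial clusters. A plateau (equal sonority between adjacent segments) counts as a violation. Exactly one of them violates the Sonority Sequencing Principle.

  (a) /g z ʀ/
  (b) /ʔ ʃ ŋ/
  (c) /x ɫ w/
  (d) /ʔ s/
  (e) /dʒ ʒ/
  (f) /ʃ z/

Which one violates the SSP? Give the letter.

f

(a) sonority 1-3-6: well-formed.
(b) sonority 1-3-4: well-formed.
(c) sonority 3-5-7: well-formed.
(d) sonority 1-3: well-formed.
(e) sonority 2-3: well-formed.
(f) sonority 3-3: ill-formed.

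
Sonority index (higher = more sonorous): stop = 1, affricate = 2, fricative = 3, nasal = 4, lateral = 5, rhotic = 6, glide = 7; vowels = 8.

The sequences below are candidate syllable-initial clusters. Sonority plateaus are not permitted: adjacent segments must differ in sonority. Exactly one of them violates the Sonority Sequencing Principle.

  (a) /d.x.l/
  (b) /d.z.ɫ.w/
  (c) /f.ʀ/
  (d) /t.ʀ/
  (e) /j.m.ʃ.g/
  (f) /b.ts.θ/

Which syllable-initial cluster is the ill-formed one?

(a) 1-3-5 → obeys
(b) 1-3-5-7 → obeys
(c) 3-6 → obeys
(d) 1-6 → obeys
(e) 7-4-3-1 → violates
(f) 1-2-3 → obeys

e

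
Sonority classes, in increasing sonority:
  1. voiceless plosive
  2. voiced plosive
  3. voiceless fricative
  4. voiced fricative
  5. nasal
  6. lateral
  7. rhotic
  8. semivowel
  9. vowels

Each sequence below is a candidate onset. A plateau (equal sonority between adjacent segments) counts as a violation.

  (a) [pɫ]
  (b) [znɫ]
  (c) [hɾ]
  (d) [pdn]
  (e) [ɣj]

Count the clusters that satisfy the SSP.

5

(a) sonority 1-6: well-formed.
(b) sonority 4-5-6: well-formed.
(c) sonority 3-7: well-formed.
(d) sonority 1-2-5: well-formed.
(e) sonority 4-8: well-formed.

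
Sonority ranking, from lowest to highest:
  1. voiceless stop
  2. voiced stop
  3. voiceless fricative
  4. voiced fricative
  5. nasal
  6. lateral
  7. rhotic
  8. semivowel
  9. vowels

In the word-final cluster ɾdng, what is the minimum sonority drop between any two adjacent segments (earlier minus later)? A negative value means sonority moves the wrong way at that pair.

/ɾ/ is a rhotic (sonority 7).
/d/ is a voiced stop (sonority 2).
/n/ is a nasal (sonority 5).
/g/ is a voiced stop (sonority 2).
/ɾ/→/d/: change +5.
/d/→/n/: change -3.
/n/→/g/: change +3.
Minimum = -3.

-3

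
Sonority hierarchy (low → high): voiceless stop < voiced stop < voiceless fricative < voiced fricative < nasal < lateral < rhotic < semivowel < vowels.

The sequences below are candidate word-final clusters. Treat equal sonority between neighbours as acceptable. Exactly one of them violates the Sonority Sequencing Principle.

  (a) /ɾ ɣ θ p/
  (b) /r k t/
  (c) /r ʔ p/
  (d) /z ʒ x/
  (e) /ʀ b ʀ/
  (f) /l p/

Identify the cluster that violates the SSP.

e

(a) 7-4-3-1 → obeys
(b) 7-1-1 → obeys
(c) 7-1-1 → obeys
(d) 4-4-3 → obeys
(e) 7-2-7 → violates
(f) 6-1 → obeys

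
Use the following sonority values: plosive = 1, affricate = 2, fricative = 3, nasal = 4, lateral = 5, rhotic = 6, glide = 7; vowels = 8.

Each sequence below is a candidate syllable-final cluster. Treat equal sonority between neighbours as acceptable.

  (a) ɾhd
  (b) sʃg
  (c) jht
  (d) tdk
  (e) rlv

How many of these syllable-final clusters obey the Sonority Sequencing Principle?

(a) ɾhd: profile 6-3-1 — obeys.
(b) sʃg: profile 3-3-1 — obeys.
(c) jht: profile 7-3-1 — obeys.
(d) tdk: profile 1-1-1 — obeys.
(e) rlv: profile 6-5-3 — obeys.

5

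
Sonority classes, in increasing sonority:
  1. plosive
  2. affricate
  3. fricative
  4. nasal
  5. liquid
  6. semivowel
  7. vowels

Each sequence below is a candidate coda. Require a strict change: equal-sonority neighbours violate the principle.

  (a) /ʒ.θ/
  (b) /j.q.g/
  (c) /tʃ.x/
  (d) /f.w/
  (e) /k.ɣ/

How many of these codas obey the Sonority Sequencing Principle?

(a) 3-3 → violates
(b) 6-1-1 → violates
(c) 2-3 → violates
(d) 3-6 → violates
(e) 1-3 → violates

0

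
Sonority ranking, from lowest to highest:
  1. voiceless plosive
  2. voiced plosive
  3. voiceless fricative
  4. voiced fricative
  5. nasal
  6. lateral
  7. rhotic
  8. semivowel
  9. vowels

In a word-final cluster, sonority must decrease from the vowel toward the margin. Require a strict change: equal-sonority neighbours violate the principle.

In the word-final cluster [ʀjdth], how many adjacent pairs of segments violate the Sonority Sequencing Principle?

/ʀ/: rhotic = 7.
/j/: semivowel = 8.
/d/: voiced plosive = 2.
/t/: voiceless plosive = 1.
/h/: voiceless fricative = 3.
/ʀ/→/j/: 7→8 (does not fall) — violation.
/j/→/d/: 8→2 (falls) — ok.
/d/→/t/: 2→1 (falls) — ok.
/t/→/h/: 1→3 (does not fall) — violation.

2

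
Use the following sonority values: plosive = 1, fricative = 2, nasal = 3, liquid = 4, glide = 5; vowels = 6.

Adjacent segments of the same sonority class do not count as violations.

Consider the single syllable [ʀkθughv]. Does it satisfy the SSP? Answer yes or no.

no

Onset: /ʀ/ is a liquid (sonority 4), /k/ is a plosive (sonority 1), /θ/ is a fricative (sonority 2); then the nucleus /u/ (sonority 6).
Onset profile 4-1-2-6 — does not rise throughout.
Coda: /g/ is a plosive (sonority 1), /h/ is a fricative (sonority 2), /v/ is a fricative (sonority 2).
Coda profile 6-1-2-2 — does not fall throughout.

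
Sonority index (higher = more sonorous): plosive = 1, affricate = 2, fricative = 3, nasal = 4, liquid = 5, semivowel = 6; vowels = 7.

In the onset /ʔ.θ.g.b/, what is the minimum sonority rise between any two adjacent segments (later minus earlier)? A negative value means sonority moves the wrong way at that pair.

/ʔ/: plosive = 1.
/θ/: fricative = 3.
/g/: plosive = 1.
/b/: plosive = 1.
/ʔ/→/θ/: change +2.
/θ/→/g/: change -2.
/g/→/b/: change +0.
Minimum = -2.

-2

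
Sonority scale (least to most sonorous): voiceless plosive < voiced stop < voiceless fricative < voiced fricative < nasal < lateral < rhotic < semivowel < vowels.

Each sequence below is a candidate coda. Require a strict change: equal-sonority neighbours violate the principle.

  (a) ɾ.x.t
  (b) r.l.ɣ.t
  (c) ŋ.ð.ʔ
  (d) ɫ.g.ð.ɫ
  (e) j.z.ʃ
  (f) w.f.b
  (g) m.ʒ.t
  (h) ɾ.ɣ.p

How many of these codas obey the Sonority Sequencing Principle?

(a) 7-3-1 → obeys
(b) 7-6-4-1 → obeys
(c) 5-4-1 → obeys
(d) 6-2-4-6 → violates
(e) 8-4-3 → obeys
(f) 8-3-2 → obeys
(g) 5-4-1 → obeys
(h) 7-4-1 → obeys

7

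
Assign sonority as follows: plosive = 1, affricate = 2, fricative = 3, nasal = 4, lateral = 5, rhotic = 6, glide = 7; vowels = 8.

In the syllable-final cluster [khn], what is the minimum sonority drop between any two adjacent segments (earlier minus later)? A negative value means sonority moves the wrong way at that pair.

/k/ — plosive, sonority 1.
/h/ — fricative, sonority 3.
/n/ — nasal, sonority 4.
/k/→/h/: change -2.
/h/→/n/: change -1.
Minimum = -2.

-2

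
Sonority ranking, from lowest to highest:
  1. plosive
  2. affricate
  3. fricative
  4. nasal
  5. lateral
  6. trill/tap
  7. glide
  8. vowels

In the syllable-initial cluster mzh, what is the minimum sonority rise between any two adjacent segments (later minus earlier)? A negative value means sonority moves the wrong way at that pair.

-1

/m/ is a nasal (sonority 4).
/z/ is a fricative (sonority 3).
/h/ is a fricative (sonority 3).
/m/→/z/: change -1.
/z/→/h/: change +0.
Minimum = -1.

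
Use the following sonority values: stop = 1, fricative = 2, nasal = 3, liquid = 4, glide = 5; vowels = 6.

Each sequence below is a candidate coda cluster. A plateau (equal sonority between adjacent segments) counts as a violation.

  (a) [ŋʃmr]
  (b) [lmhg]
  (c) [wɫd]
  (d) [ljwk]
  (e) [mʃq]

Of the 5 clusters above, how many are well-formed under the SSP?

3

(a) [ŋʃmr]: profile 3-2-3-4 — violates.
(b) [lmhg]: profile 4-3-2-1 — obeys.
(c) [wɫd]: profile 5-4-1 — obeys.
(d) [ljwk]: profile 4-5-5-1 — violates.
(e) [mʃq]: profile 3-2-1 — obeys.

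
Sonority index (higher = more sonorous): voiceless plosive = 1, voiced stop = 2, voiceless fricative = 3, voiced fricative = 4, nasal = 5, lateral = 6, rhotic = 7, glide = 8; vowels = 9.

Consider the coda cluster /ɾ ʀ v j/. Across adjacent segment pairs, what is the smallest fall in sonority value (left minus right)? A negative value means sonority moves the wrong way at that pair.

/ɾ/ — rhotic, sonority 7.
/ʀ/ — rhotic, sonority 7.
/v/ — voiced fricative, sonority 4.
/j/ — glide, sonority 8.
/ɾ/→/ʀ/: change +0.
/ʀ/→/v/: change +3.
/v/→/j/: change -4.
Minimum = -4.

-4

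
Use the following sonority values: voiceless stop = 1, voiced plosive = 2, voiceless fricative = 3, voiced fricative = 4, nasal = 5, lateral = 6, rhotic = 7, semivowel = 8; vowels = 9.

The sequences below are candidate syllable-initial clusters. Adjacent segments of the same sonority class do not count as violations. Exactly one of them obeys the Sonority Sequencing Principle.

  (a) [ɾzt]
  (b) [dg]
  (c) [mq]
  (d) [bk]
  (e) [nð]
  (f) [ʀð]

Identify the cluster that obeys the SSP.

b

(a) sonority 7-4-1: ill-formed.
(b) sonority 2-2: well-formed.
(c) sonority 5-1: ill-formed.
(d) sonority 2-1: ill-formed.
(e) sonority 5-4: ill-formed.
(f) sonority 7-4: ill-formed.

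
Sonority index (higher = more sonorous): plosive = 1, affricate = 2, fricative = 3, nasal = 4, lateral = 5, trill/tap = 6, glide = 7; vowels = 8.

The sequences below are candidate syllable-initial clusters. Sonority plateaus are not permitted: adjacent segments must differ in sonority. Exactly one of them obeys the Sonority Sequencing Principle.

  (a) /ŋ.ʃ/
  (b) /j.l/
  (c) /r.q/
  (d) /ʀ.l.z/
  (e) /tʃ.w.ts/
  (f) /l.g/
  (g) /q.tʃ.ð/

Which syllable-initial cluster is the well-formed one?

g

(a) /ŋ.ʃ/: profile 4-3 — violates.
(b) /j.l/: profile 7-5 — violates.
(c) /r.q/: profile 6-1 — violates.
(d) /ʀ.l.z/: profile 6-5-3 — violates.
(e) /tʃ.w.ts/: profile 2-7-2 — violates.
(f) /l.g/: profile 5-1 — violates.
(g) /q.tʃ.ð/: profile 1-2-3 — obeys.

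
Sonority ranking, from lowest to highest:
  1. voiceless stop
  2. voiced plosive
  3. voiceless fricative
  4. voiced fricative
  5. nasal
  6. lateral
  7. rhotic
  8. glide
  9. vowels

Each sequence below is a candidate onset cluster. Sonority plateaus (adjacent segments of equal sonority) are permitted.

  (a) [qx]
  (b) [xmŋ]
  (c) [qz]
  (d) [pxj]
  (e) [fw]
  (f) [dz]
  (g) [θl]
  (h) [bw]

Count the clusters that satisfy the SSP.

8

(a) [qx]: profile 1-3 — obeys.
(b) [xmŋ]: profile 3-5-5 — obeys.
(c) [qz]: profile 1-4 — obeys.
(d) [pxj]: profile 1-3-8 — obeys.
(e) [fw]: profile 3-8 — obeys.
(f) [dz]: profile 2-4 — obeys.
(g) [θl]: profile 3-6 — obeys.
(h) [bw]: profile 2-8 — obeys.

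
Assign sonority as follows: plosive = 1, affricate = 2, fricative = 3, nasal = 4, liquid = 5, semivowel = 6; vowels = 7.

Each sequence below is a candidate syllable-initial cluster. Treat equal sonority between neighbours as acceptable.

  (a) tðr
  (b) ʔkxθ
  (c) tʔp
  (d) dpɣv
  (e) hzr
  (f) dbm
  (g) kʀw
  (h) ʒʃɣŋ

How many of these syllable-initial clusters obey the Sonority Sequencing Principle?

(a) tðr: profile 1-3-5 — obeys.
(b) ʔkxθ: profile 1-1-3-3 — obeys.
(c) tʔp: profile 1-1-1 — obeys.
(d) dpɣv: profile 1-1-3-3 — obeys.
(e) hzr: profile 3-3-5 — obeys.
(f) dbm: profile 1-1-4 — obeys.
(g) kʀw: profile 1-5-6 — obeys.
(h) ʒʃɣŋ: profile 3-3-3-4 — obeys.

8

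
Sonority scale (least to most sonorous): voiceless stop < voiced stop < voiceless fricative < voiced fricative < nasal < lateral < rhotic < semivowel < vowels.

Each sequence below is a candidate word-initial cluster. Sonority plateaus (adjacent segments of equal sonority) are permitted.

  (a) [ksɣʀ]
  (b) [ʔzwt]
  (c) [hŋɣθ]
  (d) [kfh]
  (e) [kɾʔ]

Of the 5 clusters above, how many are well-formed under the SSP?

(a) sonority 1-3-4-7: well-formed.
(b) sonority 1-4-8-1: ill-formed.
(c) sonority 3-5-4-3: ill-formed.
(d) sonority 1-3-3: well-formed.
(e) sonority 1-7-1: ill-formed.

2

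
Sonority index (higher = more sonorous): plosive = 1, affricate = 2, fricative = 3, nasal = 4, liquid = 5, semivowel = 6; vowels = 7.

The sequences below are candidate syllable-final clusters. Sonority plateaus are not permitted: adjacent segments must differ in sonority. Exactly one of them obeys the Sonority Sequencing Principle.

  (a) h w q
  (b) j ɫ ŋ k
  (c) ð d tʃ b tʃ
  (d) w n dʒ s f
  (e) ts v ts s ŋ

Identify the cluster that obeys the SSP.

(a) sonority 3-6-1: ill-formed.
(b) sonority 6-5-4-1: well-formed.
(c) sonority 3-1-2-1-2: ill-formed.
(d) sonority 6-4-2-3-3: ill-formed.
(e) sonority 2-3-2-3-4: ill-formed.

b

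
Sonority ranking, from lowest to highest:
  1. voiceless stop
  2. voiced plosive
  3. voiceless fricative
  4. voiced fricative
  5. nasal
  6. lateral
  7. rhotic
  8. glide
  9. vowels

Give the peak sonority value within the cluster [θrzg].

/θ/: voiceless fricative = 3.
/r/: rhotic = 7.
/z/: voiced fricative = 4.
/g/: voiced plosive = 2.
The maximum is 7.

7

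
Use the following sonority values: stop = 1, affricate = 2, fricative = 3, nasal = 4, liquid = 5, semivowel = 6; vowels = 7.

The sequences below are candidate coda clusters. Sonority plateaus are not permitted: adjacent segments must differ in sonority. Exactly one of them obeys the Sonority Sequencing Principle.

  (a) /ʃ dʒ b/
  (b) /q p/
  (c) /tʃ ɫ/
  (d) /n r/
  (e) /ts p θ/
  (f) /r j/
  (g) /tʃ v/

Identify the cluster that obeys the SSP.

(a) 3-2-1 → obeys
(b) 1-1 → violates
(c) 2-5 → violates
(d) 4-5 → violates
(e) 2-1-3 → violates
(f) 5-6 → violates
(g) 2-3 → violates

a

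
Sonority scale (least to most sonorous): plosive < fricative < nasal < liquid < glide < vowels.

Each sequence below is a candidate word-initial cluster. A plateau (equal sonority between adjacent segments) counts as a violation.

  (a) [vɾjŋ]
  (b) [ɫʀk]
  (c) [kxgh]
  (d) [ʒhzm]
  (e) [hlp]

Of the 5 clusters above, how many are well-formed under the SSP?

(a) sonority 2-4-5-3: ill-formed.
(b) sonority 4-4-1: ill-formed.
(c) sonority 1-2-1-2: ill-formed.
(d) sonority 2-2-2-3: ill-formed.
(e) sonority 2-4-1: ill-formed.

0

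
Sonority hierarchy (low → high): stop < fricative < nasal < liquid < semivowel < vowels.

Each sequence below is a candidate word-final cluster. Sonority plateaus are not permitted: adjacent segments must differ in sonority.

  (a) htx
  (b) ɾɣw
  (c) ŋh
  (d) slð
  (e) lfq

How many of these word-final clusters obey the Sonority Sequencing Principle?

(a) 2-1-2 → violates
(b) 4-2-5 → violates
(c) 3-2 → obeys
(d) 2-4-2 → violates
(e) 4-2-1 → obeys

2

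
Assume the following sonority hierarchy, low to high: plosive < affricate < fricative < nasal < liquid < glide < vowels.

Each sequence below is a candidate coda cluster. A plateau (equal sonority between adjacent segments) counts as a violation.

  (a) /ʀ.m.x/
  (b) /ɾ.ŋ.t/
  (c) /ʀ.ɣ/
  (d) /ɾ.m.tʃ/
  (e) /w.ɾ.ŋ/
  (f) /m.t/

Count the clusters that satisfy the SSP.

6

(a) sonority 5-4-3: well-formed.
(b) sonority 5-4-1: well-formed.
(c) sonority 5-3: well-formed.
(d) sonority 5-4-2: well-formed.
(e) sonority 6-5-4: well-formed.
(f) sonority 4-1: well-formed.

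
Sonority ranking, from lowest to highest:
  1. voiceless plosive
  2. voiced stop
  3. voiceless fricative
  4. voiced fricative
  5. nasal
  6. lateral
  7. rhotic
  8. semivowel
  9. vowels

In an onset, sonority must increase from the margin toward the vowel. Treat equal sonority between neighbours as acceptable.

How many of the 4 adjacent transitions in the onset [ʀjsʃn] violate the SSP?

/ʀ/ — rhotic, sonority 7.
/j/ — semivowel, sonority 8.
/s/ — voiceless fricative, sonority 3.
/ʃ/ — voiceless fricative, sonority 3.
/n/ — nasal, sonority 5.
/ʀ/→/j/: 7→8 (rises) — ok.
/j/→/s/: 8→3 (does not rise) — violation.
/s/→/ʃ/: 3→3 (plateau, allowed) — ok.
/ʃ/→/n/: 3→5 (rises) — ok.

1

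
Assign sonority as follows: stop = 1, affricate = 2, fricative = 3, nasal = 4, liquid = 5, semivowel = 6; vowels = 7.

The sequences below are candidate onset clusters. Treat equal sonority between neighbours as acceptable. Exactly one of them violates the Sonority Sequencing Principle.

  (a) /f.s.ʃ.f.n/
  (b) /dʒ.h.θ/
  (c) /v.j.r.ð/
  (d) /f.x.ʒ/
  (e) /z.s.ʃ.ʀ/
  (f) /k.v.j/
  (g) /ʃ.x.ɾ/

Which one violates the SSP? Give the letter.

(a) 3-3-3-3-4 → obeys
(b) 2-3-3 → obeys
(c) 3-6-5-3 → violates
(d) 3-3-3 → obeys
(e) 3-3-3-5 → obeys
(f) 1-3-6 → obeys
(g) 3-3-5 → obeys

c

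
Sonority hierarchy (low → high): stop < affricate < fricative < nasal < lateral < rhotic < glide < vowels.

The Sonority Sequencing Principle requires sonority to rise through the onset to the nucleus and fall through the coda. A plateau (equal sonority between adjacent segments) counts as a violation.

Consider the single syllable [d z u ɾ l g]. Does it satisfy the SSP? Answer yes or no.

yes

Onset: /d/ is a stop (sonority 1), /z/ is a fricative (sonority 3); then the nucleus /u/ (sonority 8).
Onset profile 1-3-8 — rises to the nucleus.
Coda: /ɾ/ is a rhotic (sonority 6), /l/ is a lateral (sonority 5), /g/ is a stop (sonority 1).
Coda profile 8-6-5-1 — falls from the nucleus.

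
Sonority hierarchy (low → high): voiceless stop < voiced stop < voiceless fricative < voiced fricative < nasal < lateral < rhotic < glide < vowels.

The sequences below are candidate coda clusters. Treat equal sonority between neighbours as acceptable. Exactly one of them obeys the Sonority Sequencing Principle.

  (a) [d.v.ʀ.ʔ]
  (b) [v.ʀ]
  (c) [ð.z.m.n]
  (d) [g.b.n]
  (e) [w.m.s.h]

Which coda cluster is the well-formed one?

e

(a) sonority 2-4-7-1: ill-formed.
(b) sonority 4-7: ill-formed.
(c) sonority 4-4-5-5: ill-formed.
(d) sonority 2-2-5: ill-formed.
(e) sonority 8-5-3-3: well-formed.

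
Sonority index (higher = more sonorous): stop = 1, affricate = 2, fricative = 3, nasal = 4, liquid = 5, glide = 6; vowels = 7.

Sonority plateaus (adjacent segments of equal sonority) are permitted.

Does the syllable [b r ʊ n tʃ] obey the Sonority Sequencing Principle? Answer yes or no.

Onset: /b/ is a stop (sonority 1), /r/ is a liquid (sonority 5); then the nucleus /ʊ/ (sonority 7).
Onset profile 1-5-7 — rises to the nucleus.
Coda: /n/ is a nasal (sonority 4), /tʃ/ is an affricate (sonority 2).
Coda profile 7-4-2 — falls from the nucleus.

yes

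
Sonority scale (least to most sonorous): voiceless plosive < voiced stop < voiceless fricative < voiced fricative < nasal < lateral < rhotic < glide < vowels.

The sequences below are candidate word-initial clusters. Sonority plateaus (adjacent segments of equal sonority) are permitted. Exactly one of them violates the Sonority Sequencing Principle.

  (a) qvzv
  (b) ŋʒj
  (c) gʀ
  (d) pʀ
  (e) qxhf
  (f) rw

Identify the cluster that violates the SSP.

(a) qvzv: profile 1-4-4-4 — obeys.
(b) ŋʒj: profile 5-4-8 — violates.
(c) gʀ: profile 2-7 — obeys.
(d) pʀ: profile 1-7 — obeys.
(e) qxhf: profile 1-3-3-3 — obeys.
(f) rw: profile 7-8 — obeys.

b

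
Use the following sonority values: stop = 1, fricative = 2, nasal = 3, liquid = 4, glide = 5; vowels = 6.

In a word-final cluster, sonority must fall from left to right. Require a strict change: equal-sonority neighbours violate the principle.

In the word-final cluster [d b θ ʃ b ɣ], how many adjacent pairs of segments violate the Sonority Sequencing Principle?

4

/d/ is a stop (sonority 1).
/b/ is a stop (sonority 1).
/θ/ is a fricative (sonority 2).
/ʃ/ is a fricative (sonority 2).
/b/ is a stop (sonority 1).
/ɣ/ is a fricative (sonority 2).
/d/→/b/: 1→1 (plateau) — violation.
/b/→/θ/: 1→2 (does not fall) — violation.
/θ/→/ʃ/: 2→2 (plateau) — violation.
/ʃ/→/b/: 2→1 (falls) — ok.
/b/→/ɣ/: 1→2 (does not fall) — violation.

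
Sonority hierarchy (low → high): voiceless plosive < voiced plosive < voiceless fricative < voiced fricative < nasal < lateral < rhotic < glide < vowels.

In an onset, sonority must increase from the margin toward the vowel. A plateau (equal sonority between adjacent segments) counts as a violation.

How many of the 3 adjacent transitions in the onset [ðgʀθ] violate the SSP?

/ð/: voiced fricative = 4.
/g/: voiced plosive = 2.
/ʀ/: rhotic = 7.
/θ/: voiceless fricative = 3.
/ð/→/g/: 4→2 (does not rise) — violation.
/g/→/ʀ/: 2→7 (rises) — ok.
/ʀ/→/θ/: 7→3 (does not rise) — violation.

2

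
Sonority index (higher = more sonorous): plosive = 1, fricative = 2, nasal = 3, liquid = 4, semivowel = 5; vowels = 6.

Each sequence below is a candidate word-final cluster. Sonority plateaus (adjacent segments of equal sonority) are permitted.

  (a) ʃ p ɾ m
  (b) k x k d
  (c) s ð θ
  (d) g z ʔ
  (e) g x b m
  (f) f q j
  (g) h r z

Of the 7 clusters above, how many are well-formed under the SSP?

1

(a) sonority 2-1-4-3: ill-formed.
(b) sonority 1-2-1-1: ill-formed.
(c) sonority 2-2-2: well-formed.
(d) sonority 1-2-1: ill-formed.
(e) sonority 1-2-1-3: ill-formed.
(f) sonority 2-1-5: ill-formed.
(g) sonority 2-4-2: ill-formed.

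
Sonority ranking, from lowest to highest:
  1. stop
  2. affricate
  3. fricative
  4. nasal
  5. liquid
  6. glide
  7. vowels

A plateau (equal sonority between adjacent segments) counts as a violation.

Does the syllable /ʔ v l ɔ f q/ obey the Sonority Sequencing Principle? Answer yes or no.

Onset: /ʔ/ is a stop (sonority 1), /v/ is a fricative (sonority 3), /l/ is a liquid (sonority 5); then the nucleus /ɔ/ (sonority 7).
Onset profile 1-3-5-7 — rises to the nucleus.
Coda: /f/ is a fricative (sonority 3), /q/ is a stop (sonority 1).
Coda profile 7-3-1 — falls from the nucleus.

yes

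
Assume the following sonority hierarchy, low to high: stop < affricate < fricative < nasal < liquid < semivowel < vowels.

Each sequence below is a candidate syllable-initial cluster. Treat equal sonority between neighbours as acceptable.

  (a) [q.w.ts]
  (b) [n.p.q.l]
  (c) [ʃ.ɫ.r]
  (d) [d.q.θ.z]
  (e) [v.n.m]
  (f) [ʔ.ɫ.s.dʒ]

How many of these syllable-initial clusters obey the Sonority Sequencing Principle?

(a) sonority 1-6-2: ill-formed.
(b) sonority 4-1-1-5: ill-formed.
(c) sonority 3-5-5: well-formed.
(d) sonority 1-1-3-3: well-formed.
(e) sonority 3-4-4: well-formed.
(f) sonority 1-5-3-2: ill-formed.

3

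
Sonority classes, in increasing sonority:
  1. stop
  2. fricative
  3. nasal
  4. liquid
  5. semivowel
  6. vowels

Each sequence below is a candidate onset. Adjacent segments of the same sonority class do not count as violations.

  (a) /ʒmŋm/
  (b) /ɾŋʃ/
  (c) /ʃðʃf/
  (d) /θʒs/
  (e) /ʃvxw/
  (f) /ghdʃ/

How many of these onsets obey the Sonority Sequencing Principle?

4

(a) 2-3-3-3 → obeys
(b) 4-3-2 → violates
(c) 2-2-2-2 → obeys
(d) 2-2-2 → obeys
(e) 2-2-2-5 → obeys
(f) 1-2-1-2 → violates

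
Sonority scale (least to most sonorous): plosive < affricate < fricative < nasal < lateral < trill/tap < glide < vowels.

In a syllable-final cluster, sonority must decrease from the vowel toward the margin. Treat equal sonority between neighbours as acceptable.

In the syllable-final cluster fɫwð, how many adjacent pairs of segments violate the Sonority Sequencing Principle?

/f/ is a fricative (sonority 3).
/ɫ/ is a lateral (sonority 5).
/w/ is a glide (sonority 7).
/ð/ is a fricative (sonority 3).
/f/→/ɫ/: 3→5 (does not fall) — violation.
/ɫ/→/w/: 5→7 (does not fall) — violation.
/w/→/ð/: 7→3 (falls) — ok.

2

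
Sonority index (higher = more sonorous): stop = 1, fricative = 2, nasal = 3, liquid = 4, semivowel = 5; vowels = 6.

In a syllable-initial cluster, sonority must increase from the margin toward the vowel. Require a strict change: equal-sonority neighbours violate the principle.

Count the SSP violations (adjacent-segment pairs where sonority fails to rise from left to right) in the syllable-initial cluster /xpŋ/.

1

/x/ is a fricative (sonority 2).
/p/ is a stop (sonority 1).
/ŋ/ is a nasal (sonority 3).
/x/→/p/: 2→1 (does not rise) — violation.
/p/→/ŋ/: 1→3 (rises) — ok.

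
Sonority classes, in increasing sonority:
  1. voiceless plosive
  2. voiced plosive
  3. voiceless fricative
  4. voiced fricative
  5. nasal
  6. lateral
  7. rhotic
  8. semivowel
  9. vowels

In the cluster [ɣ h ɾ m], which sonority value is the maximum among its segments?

7

/ɣ/ — voiced fricative, sonority 4.
/h/ — voiceless fricative, sonority 3.
/ɾ/ — rhotic, sonority 7.
/m/ — nasal, sonority 5.
The maximum is 7.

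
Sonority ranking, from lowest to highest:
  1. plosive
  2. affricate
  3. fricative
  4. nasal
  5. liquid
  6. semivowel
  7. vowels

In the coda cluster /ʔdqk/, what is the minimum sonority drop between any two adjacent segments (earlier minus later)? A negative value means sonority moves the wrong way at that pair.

/ʔ/ — plosive, sonority 1.
/d/ — plosive, sonority 1.
/q/ — plosive, sonority 1.
/k/ — plosive, sonority 1.
/ʔ/→/d/: change +0.
/d/→/q/: change +0.
/q/→/k/: change +0.
Minimum = 0.

0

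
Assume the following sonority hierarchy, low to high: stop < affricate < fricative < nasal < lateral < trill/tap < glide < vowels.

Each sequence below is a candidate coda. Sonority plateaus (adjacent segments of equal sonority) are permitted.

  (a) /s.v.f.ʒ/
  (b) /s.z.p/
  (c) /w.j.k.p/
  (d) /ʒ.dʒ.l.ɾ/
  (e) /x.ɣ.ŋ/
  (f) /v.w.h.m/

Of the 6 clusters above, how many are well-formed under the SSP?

3

(a) sonority 3-3-3-3: well-formed.
(b) sonority 3-3-1: well-formed.
(c) sonority 7-7-1-1: well-formed.
(d) sonority 3-2-5-6: ill-formed.
(e) sonority 3-3-4: ill-formed.
(f) sonority 3-7-3-4: ill-formed.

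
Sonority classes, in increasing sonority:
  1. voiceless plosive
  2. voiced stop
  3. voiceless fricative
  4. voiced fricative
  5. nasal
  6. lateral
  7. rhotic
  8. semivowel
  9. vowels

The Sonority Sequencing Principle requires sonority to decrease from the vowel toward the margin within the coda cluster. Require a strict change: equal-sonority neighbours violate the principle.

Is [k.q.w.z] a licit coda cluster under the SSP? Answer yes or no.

/k/: voiceless plosive = 1.
/q/: voiceless plosive = 1.
/w/: semivowel = 8.
/z/: voiced fricative = 4.
The profile is 1-1-8-4. Between /k/ (1) and /q/ (1) sonority does not fall, so the cluster violates the SSP.

no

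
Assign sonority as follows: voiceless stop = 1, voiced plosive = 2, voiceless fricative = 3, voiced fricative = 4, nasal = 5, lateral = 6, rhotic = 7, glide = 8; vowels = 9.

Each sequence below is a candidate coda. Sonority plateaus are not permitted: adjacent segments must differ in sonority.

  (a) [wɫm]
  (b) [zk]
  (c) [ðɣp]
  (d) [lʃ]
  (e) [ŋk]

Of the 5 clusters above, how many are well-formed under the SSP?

4

(a) 8-6-5 → obeys
(b) 4-1 → obeys
(c) 4-4-1 → violates
(d) 6-3 → obeys
(e) 5-1 → obeys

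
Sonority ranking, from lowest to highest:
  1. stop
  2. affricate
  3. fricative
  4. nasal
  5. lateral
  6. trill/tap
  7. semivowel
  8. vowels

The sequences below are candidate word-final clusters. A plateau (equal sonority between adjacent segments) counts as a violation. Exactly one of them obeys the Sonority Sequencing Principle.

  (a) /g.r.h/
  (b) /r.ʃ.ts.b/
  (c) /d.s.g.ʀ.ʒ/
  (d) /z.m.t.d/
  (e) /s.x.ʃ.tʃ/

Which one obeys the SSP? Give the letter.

b

(a) sonority 1-6-3: ill-formed.
(b) sonority 6-3-2-1: well-formed.
(c) sonority 1-3-1-6-3: ill-formed.
(d) sonority 3-4-1-1: ill-formed.
(e) sonority 3-3-3-2: ill-formed.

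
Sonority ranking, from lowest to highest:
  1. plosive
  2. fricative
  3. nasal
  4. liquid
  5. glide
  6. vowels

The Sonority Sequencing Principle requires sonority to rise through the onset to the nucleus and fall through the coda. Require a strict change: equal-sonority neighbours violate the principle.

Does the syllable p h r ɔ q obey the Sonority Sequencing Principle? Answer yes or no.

Onset: /p/ is a plosive (sonority 1), /h/ is a fricative (sonority 2), /r/ is a liquid (sonority 4); then the nucleus /ɔ/ (sonority 6).
Onset profile 1-2-4-6 — rises to the nucleus.
Coda: /q/ is a plosive (sonority 1).
Coda profile 6-1 — falls from the nucleus.

yes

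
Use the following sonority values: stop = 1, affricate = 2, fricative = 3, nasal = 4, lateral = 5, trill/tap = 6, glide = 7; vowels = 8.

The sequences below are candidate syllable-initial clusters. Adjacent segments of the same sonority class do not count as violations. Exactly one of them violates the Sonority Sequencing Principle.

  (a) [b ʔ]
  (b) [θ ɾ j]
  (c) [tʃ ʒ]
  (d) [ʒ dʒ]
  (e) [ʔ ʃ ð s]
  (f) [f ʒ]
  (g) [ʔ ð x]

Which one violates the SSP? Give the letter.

d

(a) [b ʔ]: profile 1-1 — obeys.
(b) [θ ɾ j]: profile 3-6-7 — obeys.
(c) [tʃ ʒ]: profile 2-3 — obeys.
(d) [ʒ dʒ]: profile 3-2 — violates.
(e) [ʔ ʃ ð s]: profile 1-3-3-3 — obeys.
(f) [f ʒ]: profile 3-3 — obeys.
(g) [ʔ ð x]: profile 1-3-3 — obeys.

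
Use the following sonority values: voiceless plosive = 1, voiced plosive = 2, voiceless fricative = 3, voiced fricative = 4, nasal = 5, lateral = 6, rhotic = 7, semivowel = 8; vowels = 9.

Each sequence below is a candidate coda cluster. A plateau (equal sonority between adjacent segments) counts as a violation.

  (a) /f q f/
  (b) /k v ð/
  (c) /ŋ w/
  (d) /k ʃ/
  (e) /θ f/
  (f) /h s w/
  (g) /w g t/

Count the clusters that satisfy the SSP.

(a) sonority 3-1-3: ill-formed.
(b) sonority 1-4-4: ill-formed.
(c) sonority 5-8: ill-formed.
(d) sonority 1-3: ill-formed.
(e) sonority 3-3: ill-formed.
(f) sonority 3-3-8: ill-formed.
(g) sonority 8-2-1: well-formed.

1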